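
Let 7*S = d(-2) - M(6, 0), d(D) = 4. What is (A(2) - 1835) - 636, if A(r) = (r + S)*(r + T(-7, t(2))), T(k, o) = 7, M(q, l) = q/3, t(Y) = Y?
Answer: -17153/7 ≈ -2450.4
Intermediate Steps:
M(q, l) = q/3 (M(q, l) = q*(⅓) = q/3)
S = 2/7 (S = (4 - 6/3)/7 = (4 - 1*2)/7 = (4 - 2)/7 = (⅐)*2 = 2/7 ≈ 0.28571)
A(r) = (7 + r)*(2/7 + r) (A(r) = (r + 2/7)*(r + 7) = (2/7 + r)*(7 + r) = (7 + r)*(2/7 + r))
(A(2) - 1835) - 636 = ((2 + 2² + (51/7)*2) - 1835) - 636 = ((2 + 4 + 102/7) - 1835) - 636 = (144/7 - 1835) - 636 = -12701/7 - 636 = -17153/7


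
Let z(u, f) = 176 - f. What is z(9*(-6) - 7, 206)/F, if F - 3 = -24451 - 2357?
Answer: 2/1787 ≈ 0.0011192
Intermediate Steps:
F = -26805 (F = 3 + (-24451 - 2357) = 3 - 26808 = -26805)
z(9*(-6) - 7, 206)/F = (176 - 1*206)/(-26805) = (176 - 206)*(-1/26805) = -30*(-1/26805) = 2/1787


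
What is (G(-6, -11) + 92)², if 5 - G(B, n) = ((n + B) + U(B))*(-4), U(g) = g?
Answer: 25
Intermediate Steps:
G(B, n) = 5 + 4*n + 8*B (G(B, n) = 5 - ((n + B) + B)*(-4) = 5 - ((B + n) + B)*(-4) = 5 - (n + 2*B)*(-4) = 5 - (-8*B - 4*n) = 5 + (4*n + 8*B) = 5 + 4*n + 8*B)
(G(-6, -11) + 92)² = ((5 + 4*(-11) + 8*(-6)) + 92)² = ((5 - 44 - 48) + 92)² = (-87 + 92)² = 5² = 25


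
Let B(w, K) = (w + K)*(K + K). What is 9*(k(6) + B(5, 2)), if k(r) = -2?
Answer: 234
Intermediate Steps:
B(w, K) = 2*K*(K + w) (B(w, K) = (K + w)*(2*K) = 2*K*(K + w))
9*(k(6) + B(5, 2)) = 9*(-2 + 2*2*(2 + 5)) = 9*(-2 + 2*2*7) = 9*(-2 + 28) = 9*26 = 234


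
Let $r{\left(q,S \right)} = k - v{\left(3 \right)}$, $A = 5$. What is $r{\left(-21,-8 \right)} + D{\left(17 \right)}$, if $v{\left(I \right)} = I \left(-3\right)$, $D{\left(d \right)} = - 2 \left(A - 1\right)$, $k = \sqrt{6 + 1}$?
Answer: $1 + \sqrt{7} \approx 3.6458$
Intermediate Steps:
$k = \sqrt{7} \approx 2.6458$
$D{\left(d \right)} = -8$ ($D{\left(d \right)} = - 2 \left(5 - 1\right) = \left(-2\right) 4 = -8$)
$v{\left(I \right)} = - 3 I$
$r{\left(q,S \right)} = 9 + \sqrt{7}$ ($r{\left(q,S \right)} = \sqrt{7} - \left(-3\right) 3 = \sqrt{7} - -9 = \sqrt{7} + 9 = 9 + \sqrt{7}$)
$r{\left(-21,-8 \right)} + D{\left(17 \right)} = \left(9 + \sqrt{7}\right) - 8 = 1 + \sqrt{7}$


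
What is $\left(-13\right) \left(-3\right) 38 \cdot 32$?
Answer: $47424$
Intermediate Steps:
$\left(-13\right) \left(-3\right) 38 \cdot 32 = 39 \cdot 38 \cdot 32 = 1482 \cdot 32 = 47424$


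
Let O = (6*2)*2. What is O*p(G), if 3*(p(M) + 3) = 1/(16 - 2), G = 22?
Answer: -500/7 ≈ -71.429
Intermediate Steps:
O = 24 (O = 12*2 = 24)
p(M) = -125/42 (p(M) = -3 + 1/(3*(16 - 2)) = -3 + (1/3)/14 = -3 + (1/3)*(1/14) = -3 + 1/42 = -125/42)
O*p(G) = 24*(-125/42) = -500/7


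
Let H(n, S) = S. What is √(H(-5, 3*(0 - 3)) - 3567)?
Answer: 2*I*√894 ≈ 59.8*I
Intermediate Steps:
√(H(-5, 3*(0 - 3)) - 3567) = √(3*(0 - 3) - 3567) = √(3*(-3) - 3567) = √(-9 - 3567) = √(-3576) = 2*I*√894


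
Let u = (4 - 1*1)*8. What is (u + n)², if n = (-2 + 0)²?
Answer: 784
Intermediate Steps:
n = 4 (n = (-2)² = 4)
u = 24 (u = (4 - 1)*8 = 3*8 = 24)
(u + n)² = (24 + 4)² = 28² = 784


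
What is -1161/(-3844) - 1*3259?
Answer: -12526435/3844 ≈ -3258.7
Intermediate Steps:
-1161/(-3844) - 1*3259 = -1161*(-1/3844) - 3259 = 1161/3844 - 3259 = -12526435/3844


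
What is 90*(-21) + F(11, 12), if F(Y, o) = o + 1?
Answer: -1877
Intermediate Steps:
F(Y, o) = 1 + o
90*(-21) + F(11, 12) = 90*(-21) + (1 + 12) = -1890 + 13 = -1877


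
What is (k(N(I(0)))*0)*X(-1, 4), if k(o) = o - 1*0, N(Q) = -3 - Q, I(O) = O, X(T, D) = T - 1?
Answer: 0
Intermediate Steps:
X(T, D) = -1 + T
k(o) = o (k(o) = o + 0 = o)
(k(N(I(0)))*0)*X(-1, 4) = ((-3 - 1*0)*0)*(-1 - 1) = ((-3 + 0)*0)*(-2) = -3*0*(-2) = 0*(-2) = 0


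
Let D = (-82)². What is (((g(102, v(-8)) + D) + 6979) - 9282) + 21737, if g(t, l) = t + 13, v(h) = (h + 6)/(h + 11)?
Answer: 26273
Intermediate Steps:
v(h) = (6 + h)/(11 + h)
g(t, l) = 13 + t
D = 6724
(((g(102, v(-8)) + D) + 6979) - 9282) + 21737 = ((((13 + 102) + 6724) + 6979) - 9282) + 21737 = (((115 + 6724) + 6979) - 9282) + 21737 = ((6839 + 6979) - 9282) + 21737 = (13818 - 9282) + 21737 = 4536 + 21737 = 26273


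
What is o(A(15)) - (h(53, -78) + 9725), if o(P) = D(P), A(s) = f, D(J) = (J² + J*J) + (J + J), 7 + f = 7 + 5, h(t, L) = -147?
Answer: -9518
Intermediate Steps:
f = 5 (f = -7 + (7 + 5) = -7 + 12 = 5)
D(J) = 2*J + 2*J² (D(J) = (J² + J²) + 2*J = 2*J² + 2*J = 2*J + 2*J²)
A(s) = 5
o(P) = 2*P*(1 + P)
o(A(15)) - (h(53, -78) + 9725) = 2*5*(1 + 5) - (-147 + 9725) = 2*5*6 - 1*9578 = 60 - 9578 = -9518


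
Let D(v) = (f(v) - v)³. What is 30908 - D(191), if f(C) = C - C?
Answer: 6998779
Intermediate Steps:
f(C) = 0
D(v) = -v³ (D(v) = (0 - v)³ = (-v)³ = -v³)
30908 - D(191) = 30908 - (-1)*191³ = 30908 - (-1)*6967871 = 30908 - 1*(-6967871) = 30908 + 6967871 = 6998779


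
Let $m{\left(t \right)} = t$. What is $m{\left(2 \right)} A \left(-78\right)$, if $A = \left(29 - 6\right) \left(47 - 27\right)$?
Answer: $-71760$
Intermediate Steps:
$A = 460$ ($A = 23 \cdot 20 = 460$)
$m{\left(2 \right)} A \left(-78\right) = 2 \cdot 460 \left(-78\right) = 920 \left(-78\right) = -71760$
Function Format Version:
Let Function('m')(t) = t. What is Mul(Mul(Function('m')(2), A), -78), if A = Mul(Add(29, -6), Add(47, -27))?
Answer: -71760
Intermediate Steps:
A = 460 (A = Mul(23, 20) = 460)
Mul(Mul(Function('m')(2), A), -78) = Mul(Mul(2, 460), -78) = Mul(920, -78) = -71760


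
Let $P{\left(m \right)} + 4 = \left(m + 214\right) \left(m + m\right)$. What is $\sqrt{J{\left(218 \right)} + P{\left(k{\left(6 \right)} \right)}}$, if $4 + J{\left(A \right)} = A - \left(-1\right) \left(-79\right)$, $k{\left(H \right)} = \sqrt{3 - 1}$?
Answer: $\sqrt{135 + 428 \sqrt{2}} \approx 27.208$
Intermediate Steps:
$k{\left(H \right)} = \sqrt{2}$
$P{\left(m \right)} = -4 + 2 m \left(214 + m\right)$ ($P{\left(m \right)} = -4 + \left(m + 214\right) \left(m + m\right) = -4 + \left(214 + m\right) 2 m = -4 + 2 m \left(214 + m\right)$)
$J{\left(A \right)} = -83 + A$ ($J{\left(A \right)} = -4 + \left(A - \left(-1\right) \left(-79\right)\right) = -4 + \left(A - 79\right) = -4 + \left(-79 + A\right) = -83 + A$)
$\sqrt{J{\left(218 \right)} + P{\left(k{\left(6 \right)} \right)}} = \sqrt{\left(-83 + 218\right) + \left(-4 + 2 \left(\sqrt{2}\right)^{2} + 428 \sqrt{2}\right)} = \sqrt{135 + \left(-4 + 2 \cdot 2 + 428 \sqrt{2}\right)} = \sqrt{135 + \left(-4 + 4 + 428 \sqrt{2}\right)} = \sqrt{135 + 428 \sqrt{2}}$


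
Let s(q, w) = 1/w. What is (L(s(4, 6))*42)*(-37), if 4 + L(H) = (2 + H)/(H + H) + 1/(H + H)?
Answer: -8547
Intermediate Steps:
L(H) = -4 + 1/(2*H) + (2 + H)/(2*H) (L(H) = -4 + ((2 + H)/(H + H) + 1/(H + H)) = -4 + ((2 + H)/((2*H)) + 1/(2*H)) = -4 + ((2 + H)*(1/(2*H)) + 1/(2*H)) = -4 + ((2 + H)/(2*H) + 1/(2*H)) = -4 + (1/(2*H) + (2 + H)/(2*H)) = -4 + 1/(2*H) + (2 + H)/(2*H))
(L(s(4, 6))*42)*(-37) = (((3 - 7/6)/(2*(1/6)))*42)*(-37) = (((3 - 7*⅙)/(2*(⅙)))*42)*(-37) = (((½)*6*(3 - 7/6))*42)*(-37) = (((½)*6*(11/6))*42)*(-37) = ((11/2)*42)*(-37) = 231*(-37) = -8547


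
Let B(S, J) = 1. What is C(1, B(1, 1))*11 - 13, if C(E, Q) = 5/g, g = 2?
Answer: 29/2 ≈ 14.500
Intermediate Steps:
C(E, Q) = 5/2
C(1, B(1, 1))*11 - 13 = (5/2)*11 - 13 = 55/2 - 13 = 29/2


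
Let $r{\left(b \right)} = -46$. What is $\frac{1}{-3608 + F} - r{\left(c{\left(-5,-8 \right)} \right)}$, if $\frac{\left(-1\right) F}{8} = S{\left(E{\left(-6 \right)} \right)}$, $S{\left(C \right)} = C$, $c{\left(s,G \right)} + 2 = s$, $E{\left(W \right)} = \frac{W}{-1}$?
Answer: $\frac{168175}{3656} \approx 46.0$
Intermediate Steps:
$E{\left(W \right)} = - W$ ($E{\left(W \right)} = W \left(-1\right) = - W$)
$c{\left(s,G \right)} = -2 + s$
$F = -48$ ($F = - 8 \left(\left(-1\right) \left(-6\right)\right) = \left(-8\right) 6 = -48$)
$\frac{1}{-3608 + F} - r{\left(c{\left(-5,-8 \right)} \right)} = \frac{1}{-3608 - 48} - -46 = \frac{1}{-3656} + 46 = - \frac{1}{3656} + 46 = \frac{168175}{3656}$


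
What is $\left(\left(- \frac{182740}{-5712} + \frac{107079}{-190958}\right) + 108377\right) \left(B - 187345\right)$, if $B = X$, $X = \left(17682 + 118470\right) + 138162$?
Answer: $\frac{1285474916769011777}{136344012} \approx 9.4282 \cdot 10^{9}$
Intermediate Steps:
$X = 274314$ ($X = 136152 + 138162 = 274314$)
$B = 274314$
$\left(\left(- \frac{182740}{-5712} + \frac{107079}{-190958}\right) + 108377\right) \left(B - 187345\right) = \left(\left(- \frac{182740}{-5712} + \frac{107079}{-190958}\right) + 108377\right) \left(274314 - 187345\right) = \left(\left(\left(-182740\right) \left(- \frac{1}{5712}\right) + 107079 \left(- \frac{1}{190958}\right)\right) + 108377\right) 86969 = \left(\left(\frac{45685}{1428} - \frac{107079}{190958}\right) + 108377\right) 86969 = \left(\frac{4285503709}{136344012} + 108377\right) 86969 = \frac{14780840492233}{136344012} \cdot 86969 = \frac{1285474916769011777}{136344012}$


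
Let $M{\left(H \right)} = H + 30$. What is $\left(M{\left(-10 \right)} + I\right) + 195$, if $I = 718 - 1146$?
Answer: $-213$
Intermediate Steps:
$M{\left(H \right)} = 30 + H$
$I = -428$ ($I = 718 - 1146 = -428$)
$\left(M{\left(-10 \right)} + I\right) + 195 = \left(\left(30 - 10\right) - 428\right) + 195 = \left(20 - 428\right) + 195 = -408 + 195 = -213$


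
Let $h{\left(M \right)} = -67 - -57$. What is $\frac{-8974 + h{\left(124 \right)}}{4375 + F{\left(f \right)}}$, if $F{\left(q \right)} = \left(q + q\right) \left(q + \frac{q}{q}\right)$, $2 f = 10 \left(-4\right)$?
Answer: $- \frac{8984}{5135} \approx -1.7496$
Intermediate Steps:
$h{\left(M \right)} = -10$ ($h{\left(M \right)} = -67 + 57 = -10$)
$f = -20$ ($f = \frac{10 \left(-4\right)}{2} = \frac{1}{2} \left(-40\right) = -20$)
$F{\left(q \right)} = 2 q \left(1 + q\right)$ ($F{\left(q \right)} = 2 q \left(q + 1\right) = 2 q \left(1 + q\right)$)
$\frac{-8974 + h{\left(124 \right)}}{4375 + F{\left(f \right)}} = \frac{-8974 - 10}{4375 + 2 \left(-20\right) \left(1 - 20\right)} = - \frac{8984}{4375 + 2 \left(-20\right) \left(-19\right)} = - \frac{8984}{4375 + 760} = - \frac{8984}{5135}$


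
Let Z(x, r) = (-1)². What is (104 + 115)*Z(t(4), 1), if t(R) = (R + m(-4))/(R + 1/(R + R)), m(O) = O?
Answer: 219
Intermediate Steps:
t(R) = (-4 + R)/(R + 1/(2*R)) (t(R) = (R - 4)/(R + 1/(R + R)) = (-4 + R)/(R + 1/(2*R)))
Z(x, r) = 1
(104 + 115)*Z(t(4), 1) = (104 + 115)*1 = 219*1 = 219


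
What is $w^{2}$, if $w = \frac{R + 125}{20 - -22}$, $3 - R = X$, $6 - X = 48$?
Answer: $\frac{7225}{441} \approx 16.383$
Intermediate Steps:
$X = -42$ ($X = 6 - 48 = -42$)
$R = 45$ ($R = 3 - -42 = 3 + 42 = 45$)
$w = \frac{85}{21}$ ($w = \frac{45 + 125}{20 - -22} = \frac{170}{20 + \left(24 - 2\right)} = \frac{170}{20 + 22} = \frac{170}{42} = 170 \cdot \frac{1}{42} = \frac{85}{21} \approx 4.0476$)
$w^{2} = \left(\frac{85}{21}\right)^{2} = \frac{7225}{441}$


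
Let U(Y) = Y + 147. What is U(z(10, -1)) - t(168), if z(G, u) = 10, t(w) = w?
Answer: -11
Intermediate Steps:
U(Y) = 147 + Y
U(z(10, -1)) - t(168) = (147 + 10) - 1*168 = 157 - 168 = -11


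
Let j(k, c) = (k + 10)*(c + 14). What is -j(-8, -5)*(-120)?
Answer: 2160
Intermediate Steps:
j(k, c) = (10 + k)*(14 + c)
-j(-8, -5)*(-120) = -(140 + 10*(-5) + 14*(-8) - 5*(-8))*(-120) = -(140 - 50 - 112 + 40)*(-120) = -1*18*(-120) = -18*(-120) = 2160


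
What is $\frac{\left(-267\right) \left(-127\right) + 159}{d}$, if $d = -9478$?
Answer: $- \frac{17034}{4739} \approx -3.5944$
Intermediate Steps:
$\frac{\left(-267\right) \left(-127\right) + 159}{d} = \frac{\left(-267\right) \left(-127\right) + 159}{-9478} = \left(33909 + 159\right) \left(- \frac{1}{9478}\right) = 34068 \left(- \frac{1}{9478}\right) = - \frac{17034}{4739}$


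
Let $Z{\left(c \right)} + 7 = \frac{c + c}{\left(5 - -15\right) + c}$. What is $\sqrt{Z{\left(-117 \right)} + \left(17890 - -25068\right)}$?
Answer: $\frac{\sqrt{404148657}}{97} \approx 207.25$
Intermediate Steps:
$Z{\left(c \right)} = -7 + \frac{2 c}{20 + c}$ ($Z{\left(c \right)} = -7 + \frac{c + c}{\left(5 - -15\right) + c} = -7 + \frac{2 c}{\left(5 + 15\right) + c} = -7 + \frac{2 c}{20 + c}$)
$\sqrt{Z{\left(-117 \right)} + \left(17890 - -25068\right)} = \sqrt{\frac{5 \left(-28 - -117\right)}{20 - 117} + \left(17890 - -25068\right)} = \sqrt{\frac{5 \left(-28 + 117\right)}{-97} + \left(17890 + 25068\right)} = \sqrt{5 \left(- \frac{1}{97}\right) 89 + 42958} = \sqrt{- \frac{445}{97} + 42958} = \sqrt{\frac{4166481}{97}} = \frac{\sqrt{404148657}}{97}$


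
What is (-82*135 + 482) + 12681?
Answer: 2093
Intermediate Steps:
(-82*135 + 482) + 12681 = (-11070 + 482) + 12681 = -10588 + 12681 = 2093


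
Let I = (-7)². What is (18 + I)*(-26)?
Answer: -1742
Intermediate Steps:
I = 49
(18 + I)*(-26) = (18 + 49)*(-26) = 67*(-26) = -1742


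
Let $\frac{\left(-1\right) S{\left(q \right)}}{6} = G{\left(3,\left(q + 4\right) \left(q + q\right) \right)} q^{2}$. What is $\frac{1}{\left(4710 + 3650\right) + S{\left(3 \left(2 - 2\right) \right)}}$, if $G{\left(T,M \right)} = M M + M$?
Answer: $\frac{1}{8360} \approx 0.00011962$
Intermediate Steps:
$G{\left(T,M \right)} = M + M^{2}$ ($G{\left(T,M \right)} = M^{2} + M = M + M^{2}$)
$S{\left(q \right)} = - 12 q^{3} \left(1 + 2 q \left(4 + q\right)\right) \left(4 + q\right)$ ($S{\left(q \right)} = - 6 \left(q + 4\right) \left(q + q\right) \left(1 + \left(q + 4\right) \left(q + q\right)\right) q^{2} = - 6 \left(4 + q\right) 2 q \left(1 + \left(4 + q\right) 2 q\right) q^{2} = - 6 \cdot 2 q \left(4 + q\right) \left(1 + 2 q \left(4 + q\right)\right) q^{2} = - 6 \cdot 2 q \left(1 + 2 q \left(4 + q\right)\right) \left(4 + q\right) q^{2} = - 6 \cdot 2 q^{3} \left(1 + 2 q \left(4 + q\right)\right) \left(4 + q\right) = - 12 q^{3} \left(1 + 2 q \left(4 + q\right)\right) \left(4 + q\right)$)
$\frac{1}{\left(4710 + 3650\right) + S{\left(3 \left(2 - 2\right) \right)}} = \frac{1}{\left(4710 + 3650\right) - 12 \left(3 \left(2 - 2\right)\right)^{3} \left(1 + 2 \cdot 3 \left(2 - 2\right) \left(4 + 3 \left(2 - 2\right)\right)\right) \left(4 + 3 \left(2 - 2\right)\right)} = \frac{1}{8360 - 12 \left(3 \cdot 0\right)^{3} \left(1 + 2 \cdot 3 \cdot 0 \left(4 + 3 \cdot 0\right)\right) \left(4 + 3 \cdot 0\right)} = \frac{1}{8360 - 12 \cdot 0^{3} \left(1 + 2 \cdot 0 \left(4 + 0\right)\right) \left(4 + 0\right)} = \frac{1}{8360 - 0 \left(1 + 2 \cdot 0 \cdot 4\right) 4} = \frac{1}{8360 - 0 \left(1 + 0\right) 4} = \frac{1}{8360 - 0 \cdot 1 \cdot 4} = \frac{1}{8360 + 0} = \frac{1}{8360}$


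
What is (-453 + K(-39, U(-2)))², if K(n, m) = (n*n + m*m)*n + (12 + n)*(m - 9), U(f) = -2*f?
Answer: 3631388121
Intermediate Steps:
K(n, m) = n*(m² + n²) + (-9 + m)*(12 + n) (K(n, m) = (n² + m²)*n + (12 + n)*(-9 + m) = (m² + n²)*n + (-9 + m)*(12 + n) = n*(m² + n²) + (-9 + m)*(12 + n))
(-453 + K(-39, U(-2)))² = (-453 + (-108 + (-39)³ - 9*(-39) + 12*(-2*(-2)) - 2*(-2)*(-39) - 39*(-2*(-2))²))² = (-453 + (-108 - 59319 + 351 + 12*4 + 4*(-39) - 39*4²))² = (-453 + (-108 - 59319 + 351 + 48 - 156 - 39*16))² = (-453 + (-108 - 59319 + 351 + 48 - 156 - 624))² = (-453 - 59808)² = (-60261)² = 3631388121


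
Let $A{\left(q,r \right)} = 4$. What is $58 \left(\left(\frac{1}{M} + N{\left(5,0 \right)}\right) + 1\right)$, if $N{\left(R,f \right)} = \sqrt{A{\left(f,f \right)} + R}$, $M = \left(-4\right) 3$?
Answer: $\frac{1363}{6} \approx 227.17$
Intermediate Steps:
$M = -12$
$N{\left(R,f \right)} = \sqrt{4 + R}$
$58 \left(\left(\frac{1}{M} + N{\left(5,0 \right)}\right) + 1\right) = 58 \left(\left(\frac{1}{-12} + \sqrt{4 + 5}\right) + 1\right) = 58 \left(\left(- \frac{1}{12} + \sqrt{9}\right) + 1\right) = 58 \left(\left(- \frac{1}{12} + 3\right) + 1\right) = 58 \left(\frac{35}{12} + 1\right) = 58 \cdot \frac{47}{12} = \frac{1363}{6}$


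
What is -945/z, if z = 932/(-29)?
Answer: 27405/932 ≈ 29.405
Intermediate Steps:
z = -932/29 (z = 932*(-1/29) = -932/29 ≈ -32.138)
-945/z = -945/(-932/29) = -945*(-29/932) = 27405/932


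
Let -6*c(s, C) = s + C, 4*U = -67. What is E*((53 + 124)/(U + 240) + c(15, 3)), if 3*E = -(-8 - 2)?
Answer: -6570/893 ≈ -7.3572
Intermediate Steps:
U = -67/4 (U = (¼)*(-67) = -67/4 ≈ -16.750)
E = 10/3 (E = (-(-8 - 2))/3 = (-1*(-10))/3 = (⅓)*10 = 10/3 ≈ 3.3333)
c(s, C) = -C/6 - s/6 (c(s, C) = -(s + C)/6 = -(C + s)/6 = -C/6 - s/6)
E*((53 + 124)/(U + 240) + c(15, 3)) = 10*((53 + 124)/(-67/4 + 240) + (-⅙*3 - ⅙*15))/3 = 10*(177/(893/4) + (-½ - 5/2))/3 = 10*(177*(4/893) - 3)/3 = 10*(708/893 - 3)/3 = (10/3)*(-1971/893) = -6570/893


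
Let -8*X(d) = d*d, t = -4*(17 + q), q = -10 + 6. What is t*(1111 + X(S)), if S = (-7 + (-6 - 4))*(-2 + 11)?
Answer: 188773/2 ≈ 94387.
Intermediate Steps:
S = -153 (S = (-7 - 10)*9 = -17*9 = -153)
q = -4
t = -52 (t = -4*(17 - 4) = -4*13 = -52)
X(d) = -d²/8 (X(d) = -d*d/8 = -d²/8)
t*(1111 + X(S)) = -52*(1111 - ⅛*(-153)²) = -52*(1111 - ⅛*23409) = -52*(1111 - 23409/8) = -52*(-14521/8) = 188773/2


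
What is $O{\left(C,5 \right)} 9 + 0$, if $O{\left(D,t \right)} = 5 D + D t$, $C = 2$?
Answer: $180$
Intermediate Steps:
$O{\left(C,5 \right)} 9 + 0 = 2 \left(5 + 5\right) 9 + 0 = 2 \cdot 10 \cdot 9 + 0 = 20 \cdot 9 + 0 = 180 + 0 = 180$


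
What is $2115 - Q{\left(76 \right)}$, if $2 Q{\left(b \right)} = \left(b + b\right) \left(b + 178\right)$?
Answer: $-17189$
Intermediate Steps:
$Q{\left(b \right)} = b \left(178 + b\right)$ ($Q{\left(b \right)} = \frac{\left(b + b\right) \left(b + 178\right)}{2} = \frac{2 b \left(178 + b\right)}{2} = b \left(178 + b\right)$)
$2115 - Q{\left(76 \right)} = 2115 - 76 \left(178 + 76\right) = 2115 - 76 \cdot 254 = 2115 - 19304 = -17189$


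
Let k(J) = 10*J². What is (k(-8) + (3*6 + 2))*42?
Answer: 27720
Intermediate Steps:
(k(-8) + (3*6 + 2))*42 = (10*(-8)² + (3*6 + 2))*42 = (10*64 + (18 + 2))*42 = (640 + 20)*42 = 660*42 = 27720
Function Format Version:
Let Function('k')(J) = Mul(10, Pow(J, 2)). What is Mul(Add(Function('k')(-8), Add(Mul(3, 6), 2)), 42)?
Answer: 27720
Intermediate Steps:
Mul(Add(Function('k')(-8), Add(Mul(3, 6), 2)), 42) = Mul(Add(Mul(10, Pow(-8, 2)), Add(Mul(3, 6), 2)), 42) = Mul(Add(Mul(10, 64), Add(18, 2)), 42) = Mul(Add(640, 20), 42) = Mul(660, 42) = 27720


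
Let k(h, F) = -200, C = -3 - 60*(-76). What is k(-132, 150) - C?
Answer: -4757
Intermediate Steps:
C = 4557 (C = -3 + 4560 = 4557)
k(-132, 150) - C = -200 - 1*4557 = -200 - 4557 = -4757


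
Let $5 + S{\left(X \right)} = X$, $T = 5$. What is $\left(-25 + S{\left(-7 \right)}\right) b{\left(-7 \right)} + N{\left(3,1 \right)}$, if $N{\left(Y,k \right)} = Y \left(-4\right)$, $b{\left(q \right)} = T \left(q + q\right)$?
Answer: $2578$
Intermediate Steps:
$S{\left(X \right)} = -5 + X$
$b{\left(q \right)} = 10 q$ ($b{\left(q \right)} = 5 \left(q + q\right) = 5 \cdot 2 q = 10 q$)
$N{\left(Y,k \right)} = - 4 Y$
$\left(-25 + S{\left(-7 \right)}\right) b{\left(-7 \right)} + N{\left(3,1 \right)} = \left(-25 - 12\right) 10 \left(-7\right) - 12 = \left(-25 - 12\right) \left(-70\right) - 12 = \left(-37\right) \left(-70\right) - 12 = 2590 - 12 = 2578$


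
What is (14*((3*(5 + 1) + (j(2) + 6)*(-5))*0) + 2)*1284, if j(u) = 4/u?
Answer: 2568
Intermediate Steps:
(14*((3*(5 + 1) + (j(2) + 6)*(-5))*0) + 2)*1284 = (14*((3*(5 + 1) + (4/2 + 6)*(-5))*0) + 2)*1284 = (14*((3*6 + (4*(½) + 6)*(-5))*0) + 2)*1284 = (14*((18 + (2 + 6)*(-5))*0) + 2)*1284 = (14*((18 + 8*(-5))*0) + 2)*1284 = (14*((18 - 40)*0) + 2)*1284 = (14*(-22*0) + 2)*1284 = (14*0 + 2)*1284 = (0 + 2)*1284 = 2*1284 = 2568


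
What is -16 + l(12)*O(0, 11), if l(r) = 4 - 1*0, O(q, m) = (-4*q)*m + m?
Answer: 28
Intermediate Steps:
O(q, m) = m - 4*m*q (O(q, m) = -4*m*q + m = m - 4*m*q)
l(r) = 4 (l(r) = 4 + 0 = 4)
-16 + l(12)*O(0, 11) = -16 + 4*(11*(1 - 4*0)) = -16 + 4*(11*(1 + 0)) = -16 + 4*(11*1) = -16 + 4*11 = -16 + 44 = 28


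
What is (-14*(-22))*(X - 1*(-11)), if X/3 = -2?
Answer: 1540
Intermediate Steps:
X = -6 (X = 3*(-2) = -6)
(-14*(-22))*(X - 1*(-11)) = (-14*(-22))*(-6 - 1*(-11)) = 308*(-6 + 11) = 308*5 = 1540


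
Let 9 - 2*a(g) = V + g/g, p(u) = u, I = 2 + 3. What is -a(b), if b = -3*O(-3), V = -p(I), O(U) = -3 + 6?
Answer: -13/2 ≈ -6.5000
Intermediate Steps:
I = 5
O(U) = 3
V = -5 (V = -1*5 = -5)
b = -9 (b = -3*3 = -9)
a(g) = 13/2 (a(g) = 9/2 - (-5 + g/g)/2 = 9/2 - (-5 + 1)/2 = 9/2 - 1/2*(-4) = 9/2 + 2 = 13/2)
-a(b) = -1*13/2 = -13/2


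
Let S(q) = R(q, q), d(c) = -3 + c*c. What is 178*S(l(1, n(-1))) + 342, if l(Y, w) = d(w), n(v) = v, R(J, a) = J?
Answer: -14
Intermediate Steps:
d(c) = -3 + c²
l(Y, w) = -3 + w²
S(q) = q
178*S(l(1, n(-1))) + 342 = 178*(-3 + (-1)²) + 342 = 178*(-3 + 1) + 342 = 178*(-2) + 342 = -356 + 342 = -14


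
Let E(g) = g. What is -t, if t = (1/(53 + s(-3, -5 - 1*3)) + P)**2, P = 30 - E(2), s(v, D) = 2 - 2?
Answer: -2205225/2809 ≈ -785.06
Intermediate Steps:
s(v, D) = 0
P = 28 (P = 30 - 1*2 = 30 - 2 = 28)
t = 2205225/2809 (t = (1/(53 + 0) + 28)**2 = (1/53 + 28)**2 = (1485/53)**2 = 2205225/2809 ≈ 785.06)
-t = -1*2205225/2809 = -2205225/2809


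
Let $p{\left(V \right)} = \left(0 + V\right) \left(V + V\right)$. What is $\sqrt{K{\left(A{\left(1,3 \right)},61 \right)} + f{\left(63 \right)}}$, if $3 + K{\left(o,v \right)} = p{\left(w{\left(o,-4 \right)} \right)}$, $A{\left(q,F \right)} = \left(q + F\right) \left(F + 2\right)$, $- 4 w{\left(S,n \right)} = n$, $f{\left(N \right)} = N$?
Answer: $\sqrt{62} \approx 7.874$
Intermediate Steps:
$w{\left(S,n \right)} = - \frac{n}{4}$
$p{\left(V \right)} = 2 V^{2}$ ($p{\left(V \right)} = V 2 V = 2 V^{2}$)
$A{\left(q,F \right)} = \left(2 + F\right) \left(F + q\right)$ ($A{\left(q,F \right)} = \left(F + q\right) \left(2 + F\right) = \left(2 + F\right) \left(F + q\right)$)
$K{\left(o,v \right)} = -1$ ($K{\left(o,v \right)} = -3 + 2 \left(\left(- \frac{1}{4}\right) \left(-4\right)\right)^{2} = -3 + 2 \cdot 1^{2} = -3 + 2 \cdot 1 = -3 + 2 = -1$)
$\sqrt{K{\left(A{\left(1,3 \right)},61 \right)} + f{\left(63 \right)}} = \sqrt{-1 + 63} = \sqrt{62}$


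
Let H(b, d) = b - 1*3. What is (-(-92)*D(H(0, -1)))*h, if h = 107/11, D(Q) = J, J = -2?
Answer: -19688/11 ≈ -1789.8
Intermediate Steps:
H(b, d) = -3 + b (H(b, d) = b - 3 = -3 + b)
D(Q) = -2
h = 107/11 (h = 107*(1/11) = 107/11 ≈ 9.7273)
(-(-92)*D(H(0, -1)))*h = -(-92)*(-2)*(107/11) = -92*2*(107/11) = -184*107/11 = -19688/11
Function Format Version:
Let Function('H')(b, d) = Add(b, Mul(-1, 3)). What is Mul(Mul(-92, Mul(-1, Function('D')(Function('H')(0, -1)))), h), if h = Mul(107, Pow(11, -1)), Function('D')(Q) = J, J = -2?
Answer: Rational(-19688, 11) ≈ -1789.8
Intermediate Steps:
Function('H')(b, d) = Add(-3, b) (Function('H')(b, d) = Add(b, -3) = Add(-3, b))
Function('D')(Q) = -2
h = Rational(107, 11) (h = Mul(107, Rational(1, 11)) = Rational(107, 11) ≈ 9.7273)
Mul(Mul(-92, Mul(-1, Function('D')(Function('H')(0, -1)))), h) = Mul(Mul(-92, Mul(-1, -2)), Rational(107, 11)) = Mul(Mul(-92, 2), Rational(107, 11)) = Mul(-184, Rational(107, 11)) = Rational(-19688, 11)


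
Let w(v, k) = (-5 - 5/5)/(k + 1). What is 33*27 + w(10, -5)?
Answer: 1785/2 ≈ 892.50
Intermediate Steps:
w(v, k) = -6/(1 + k) (w(v, k) = (-5 - 5*1/5)/(1 + k) = (-5 - 1)/(1 + k) = -6/(1 + k))
33*27 + w(10, -5) = 33*27 - 6/(1 - 5) = 891 - 6/(-4) = 891 - 6*(-1/4) = 891 + 3/2 = 1785/2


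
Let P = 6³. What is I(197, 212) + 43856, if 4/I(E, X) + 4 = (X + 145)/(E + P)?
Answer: 8113124/185 ≈ 43855.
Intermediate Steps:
P = 216
I(E, X) = 4/(-4 + (145 + X)/(216 + E)) (I(E, X) = 4/(-4 + (X + 145)/(E + 216)) = 4/(-4 + (145 + X)/(216 + E)))
I(197, 212) + 43856 = 4*(-216 - 1*197)/(719 - 1*212 + 4*197) + 43856 = 4*(-216 - 197)/(719 - 212 + 788) + 43856 = 4*(-413)/1295 + 43856 = 4*(1/1295)*(-413) + 43856 = -236/185 + 43856 = 8113124/185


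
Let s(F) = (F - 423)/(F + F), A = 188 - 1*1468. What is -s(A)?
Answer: -1703/2560 ≈ -0.66523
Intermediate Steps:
A = -1280 (A = 188 - 1468 = -1280)
s(F) = (-423 + F)/(2*F) (s(F) = (-423 + F)/((2*F)) = (-423 + F)*(1/(2*F)) = (-423 + F)/(2*F))
-s(A) = -(-423 - 1280)/(2*(-1280)) = -(-1)*(-1703)/(2*1280) = -1*1703/2560 = -1703/2560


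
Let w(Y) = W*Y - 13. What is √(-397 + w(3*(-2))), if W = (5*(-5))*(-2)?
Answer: I*√710 ≈ 26.646*I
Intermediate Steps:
W = 50 (W = -25*(-2) = 50)
w(Y) = -13 + 50*Y (w(Y) = 50*Y - 13 = -13 + 50*Y)
√(-397 + w(3*(-2))) = √(-397 + (-13 + 50*(3*(-2)))) = √(-397 + (-13 + 50*(-6))) = √(-397 + (-13 - 300)) = √(-397 - 313) = √(-710) = I*√710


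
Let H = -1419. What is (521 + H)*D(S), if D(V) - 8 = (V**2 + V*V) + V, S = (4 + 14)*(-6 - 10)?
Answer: -148715984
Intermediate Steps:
S = -288 (S = 18*(-16) = -288)
D(V) = 8 + V + 2*V**2 (D(V) = 8 + ((V**2 + V*V) + V) = 8 + ((V**2 + V**2) + V) = 8 + (2*V**2 + V) = 8 + (V + 2*V**2) = 8 + V + 2*V**2)
(521 + H)*D(S) = (521 - 1419)*(8 - 288 + 2*(-288)**2) = -898*(8 - 288 + 2*82944) = -898*(8 - 288 + 165888) = -898*165608 = -148715984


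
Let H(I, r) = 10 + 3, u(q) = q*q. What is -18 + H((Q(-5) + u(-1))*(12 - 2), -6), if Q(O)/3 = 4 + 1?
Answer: -5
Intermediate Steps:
Q(O) = 15 (Q(O) = 3*(4 + 1) = 3*5 = 15)
u(q) = q²
H(I, r) = 13
-18 + H((Q(-5) + u(-1))*(12 - 2), -6) = -18 + 13 = -5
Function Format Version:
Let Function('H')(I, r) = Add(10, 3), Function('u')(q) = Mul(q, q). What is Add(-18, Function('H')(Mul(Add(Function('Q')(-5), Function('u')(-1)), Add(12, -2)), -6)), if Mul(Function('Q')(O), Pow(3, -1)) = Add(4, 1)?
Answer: -5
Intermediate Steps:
Function('Q')(O) = 15 (Function('Q')(O) = Mul(3, Add(4, 1)) = Mul(3, 5) = 15)
Function('u')(q) = Pow(q, 2)
Function('H')(I, r) = 13
Add(-18, Function('H')(Mul(Add(Function('Q')(-5), Function('u')(-1)), Add(12, -2)), -6)) = Add(-18, 13) = -5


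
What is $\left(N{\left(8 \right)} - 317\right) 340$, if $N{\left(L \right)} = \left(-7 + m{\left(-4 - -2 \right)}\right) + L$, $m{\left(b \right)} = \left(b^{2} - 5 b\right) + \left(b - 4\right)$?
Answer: $-104720$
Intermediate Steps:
$m{\left(b \right)} = -4 + b^{2} - 4 b$ ($m{\left(b \right)} = \left(b^{2} - 5 b\right) + \left(-4 + b\right) = -4 + b^{2} - 4 b$)
$N{\left(L \right)} = 1 + L$ ($N{\left(L \right)} = \left(-7 - \left(4 - \left(-4 - -2\right)^{2} + 4 \left(-4 - -2\right)\right)\right) + L = \left(-7 - \left(4 - \left(-4 + 2\right)^{2} + 4 \left(-4 + 2\right)\right)\right) + L = \left(-7 - \left(-4 - 4\right)\right) + L = \left(-7 + \left(-4 + 4 + 8\right)\right) + L = \left(-7 + 8\right) + L = 1 + L$)
$\left(N{\left(8 \right)} - 317\right) 340 = \left(\left(1 + 8\right) - 317\right) 340 = \left(9 - 317\right) 340 = \left(-308\right) 340 = -104720$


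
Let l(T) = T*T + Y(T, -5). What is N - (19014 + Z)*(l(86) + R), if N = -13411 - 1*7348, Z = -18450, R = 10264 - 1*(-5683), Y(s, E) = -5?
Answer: -13183391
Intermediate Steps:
R = 15947 (R = 10264 + 5683 = 15947)
l(T) = -5 + T² (l(T) = T*T - 5 = T² - 5 = -5 + T²)
N = -20759 (N = -13411 - 7348 = -20759)
N - (19014 + Z)*(l(86) + R) = -20759 - (19014 - 18450)*((-5 + 86²) + 15947) = -20759 - 564*((-5 + 7396) + 15947) = -20759 - 564*(7391 + 15947) = -20759 - 564*23338 = -20759 - 1*13162632 = -20759 - 13162632 = -13183391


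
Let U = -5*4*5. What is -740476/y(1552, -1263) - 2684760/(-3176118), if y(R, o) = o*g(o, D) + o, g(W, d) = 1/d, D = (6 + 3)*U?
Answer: 117761311821740/200348994087 ≈ 587.78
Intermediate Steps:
U = -100 (U = -20*5 = -100)
D = -900 (D = (6 + 3)*(-100) = 9*(-100) = -900)
y(R, o) = 899*o/900 (y(R, o) = o/(-900) + o = o*(-1/900) + o = -o/900 + o = 899*o/900)
-740476/y(1552, -1263) - 2684760/(-3176118) = -740476/((899/900)*(-1263)) - 2684760/(-3176118) = -740476/(-378479/300) - 2684760*(-1/3176118) = -740476*(-300/378479) + 447460/529353 = 222142800/378479 + 447460/529353 = 117761311821740/200348994087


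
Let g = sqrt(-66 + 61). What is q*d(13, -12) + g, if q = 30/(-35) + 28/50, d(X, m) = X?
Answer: -676/175 + I*sqrt(5) ≈ -3.8629 + 2.2361*I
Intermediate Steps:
q = -52/175 (q = 30*(-1/35) + 28*(1/50) = -6/7 + 14/25 = -52/175 ≈ -0.29714)
g = I*sqrt(5) (g = sqrt(-5) = I*sqrt(5) ≈ 2.2361*I)
q*d(13, -12) + g = -52/175*13 + I*sqrt(5) = -676/175 + I*sqrt(5)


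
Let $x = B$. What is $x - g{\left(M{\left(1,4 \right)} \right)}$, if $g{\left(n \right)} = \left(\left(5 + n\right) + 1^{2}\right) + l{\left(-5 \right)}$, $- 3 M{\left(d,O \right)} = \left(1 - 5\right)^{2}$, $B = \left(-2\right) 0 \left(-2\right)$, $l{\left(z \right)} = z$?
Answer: $\frac{13}{3} \approx 4.3333$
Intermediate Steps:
$B = 0$ ($B = 0 \left(-2\right) = 0$)
$x = 0$
$M{\left(d,O \right)} = - \frac{16}{3}$ ($M{\left(d,O \right)} = - \frac{\left(1 - 5\right)^{2}}{3} = - \frac{\left(-4\right)^{2}}{3} = \left(- \frac{1}{3}\right) 16 = - \frac{16}{3}$)
$g{\left(n \right)} = 1 + n$ ($g{\left(n \right)} = \left(\left(5 + n\right) + 1^{2}\right) - 5 = \left(\left(5 + n\right) + 1\right) - 5 = \left(6 + n\right) - 5 = 1 + n$)
$x - g{\left(M{\left(1,4 \right)} \right)} = 0 - \left(1 - \frac{16}{3}\right) = 0 - - \frac{13}{3} = 0 + \frac{13}{3} = \frac{13}{3}$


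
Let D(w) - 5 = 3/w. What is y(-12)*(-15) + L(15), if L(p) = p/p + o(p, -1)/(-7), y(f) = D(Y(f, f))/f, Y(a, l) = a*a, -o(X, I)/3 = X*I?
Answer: 1139/1344 ≈ 0.84747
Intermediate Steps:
o(X, I) = -3*I*X (o(X, I) = -3*X*I = -3*I*X)
Y(a, l) = a²
D(w) = 5 + 3/w
y(f) = (5 + 3/f²)/f (y(f) = (5 + 3/(f²))/f = (5 + 3/f²)/f)
L(p) = 1 - 3*p/7 (L(p) = p/p - 3*(-1)*p/(-7) = 1 + (3*p)*(-⅐) = 1 - 3*p/7)
y(-12)*(-15) + L(15) = (3/(-12)³ + 5/(-12))*(-15) + (1 - 3/7*15) = (3*(-1/1728) + 5*(-1/12))*(-15) + (1 - 45/7) = (-1/576 - 5/12)*(-15) - 38/7 = -241/576*(-15) - 38/7 = 1205/192 - 38/7 = 1139/1344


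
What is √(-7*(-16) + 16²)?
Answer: 4*√23 ≈ 19.183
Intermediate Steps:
√(-7*(-16) + 16²) = √(112 + 256) = √368 = 4*√23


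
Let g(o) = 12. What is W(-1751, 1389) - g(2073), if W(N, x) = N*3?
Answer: -5265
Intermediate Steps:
W(N, x) = 3*N
W(-1751, 1389) - g(2073) = 3*(-1751) - 1*12 = -5253 - 12 = -5265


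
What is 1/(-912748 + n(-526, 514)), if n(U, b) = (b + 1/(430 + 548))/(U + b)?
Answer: -11736/10712513221 ≈ -1.0955e-6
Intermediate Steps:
n(U, b) = (1/978 + b)/(U + b) (n(U, b) = (b + 1/978)/(U + b) = (1/978 + b)/(U + b))
1/(-912748 + n(-526, 514)) = 1/(-912748 + (1/978 + 514)/(-526 + 514)) = 1/(-912748 + (502693/978)/(-12)) = 1/(-912748 - 1/12*502693/978) = 1/(-912748 - 502693/11736) = 1/(-10712513221/11736) = -11736/10712513221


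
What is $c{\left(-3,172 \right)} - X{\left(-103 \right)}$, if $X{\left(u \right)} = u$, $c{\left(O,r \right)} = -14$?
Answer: $89$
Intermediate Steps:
$c{\left(-3,172 \right)} - X{\left(-103 \right)} = -14 - -103 = -14 + 103 = 89$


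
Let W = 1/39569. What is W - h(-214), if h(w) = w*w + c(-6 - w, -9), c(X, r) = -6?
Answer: -1811864509/39569 ≈ -45790.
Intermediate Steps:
h(w) = -6 + w**2 (h(w) = w*w - 6 = w**2 - 6 = -6 + w**2)
W = 1/39569 ≈ 2.5272e-5
W - h(-214) = 1/39569 - (-6 + (-214)**2) = 1/39569 - (-6 + 45796) = 1/39569 - 1*45790 = 1/39569 - 45790 = -1811864509/39569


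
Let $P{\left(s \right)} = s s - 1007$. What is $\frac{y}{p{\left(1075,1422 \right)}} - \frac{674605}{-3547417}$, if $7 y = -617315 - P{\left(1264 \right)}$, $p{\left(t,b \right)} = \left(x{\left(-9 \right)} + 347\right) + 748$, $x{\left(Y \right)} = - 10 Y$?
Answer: $- \frac{7848399579193}{29425824015} \approx -266.72$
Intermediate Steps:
$P{\left(s \right)} = -1007 + s^{2}$ ($P{\left(s \right)} = s^{2} - 1007 = -1007 + s^{2}$)
$p{\left(t,b \right)} = 1185$ ($p{\left(t,b \right)} = \left(\left(-10\right) \left(-9\right) + 347\right) + 748 = \left(90 + 347\right) + 748 = 437 + 748 = 1185$)
$y = - \frac{2214004}{7}$ ($y = \frac{-617315 - \left(-1007 + 1264^{2}\right)}{7} = \frac{-617315 - \left(-1007 + 1597696\right)}{7} = \frac{-617315 - 1596689}{7} = \frac{1}{7} \left(-2214004\right) = - \frac{2214004}{7} \approx -3.1629 \cdot 10^{5}$)
$\frac{y}{p{\left(1075,1422 \right)}} - \frac{674605}{-3547417} = - \frac{2214004}{7 \cdot 1185} - \frac{674605}{-3547417} = \left(- \frac{2214004}{7}\right) \frac{1}{1185} - - \frac{674605}{3547417} = - \frac{2214004}{8295} + \frac{674605}{3547417} = - \frac{7848399579193}{29425824015}$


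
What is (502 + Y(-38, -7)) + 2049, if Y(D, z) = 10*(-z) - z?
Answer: 2628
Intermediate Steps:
Y(D, z) = -11*z (Y(D, z) = -10*z - z = -11*z)
(502 + Y(-38, -7)) + 2049 = (502 - 11*(-7)) + 2049 = (502 + 77) + 2049 = 579 + 2049 = 2628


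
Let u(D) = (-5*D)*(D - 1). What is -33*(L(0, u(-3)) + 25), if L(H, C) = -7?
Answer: -594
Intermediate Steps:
u(D) = -5*D*(-1 + D) (u(D) = (-5*D)*(-1 + D) = -5*D*(-1 + D))
-33*(L(0, u(-3)) + 25) = -33*(-7 + 25) = -33*18 = -594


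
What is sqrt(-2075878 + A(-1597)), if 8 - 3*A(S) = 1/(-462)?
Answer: I*sqrt(443083134494)/462 ≈ 1440.8*I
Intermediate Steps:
A(S) = 3697/1386 (A(S) = 8/3 - 1/3/(-462) = 8/3 - 1/3*(-1/462) = 8/3 + 1/1386 = 3697/1386)
sqrt(-2075878 + A(-1597)) = sqrt(-2075878 + 3697/1386) = sqrt(-2877163211/1386) = I*sqrt(443083134494)/462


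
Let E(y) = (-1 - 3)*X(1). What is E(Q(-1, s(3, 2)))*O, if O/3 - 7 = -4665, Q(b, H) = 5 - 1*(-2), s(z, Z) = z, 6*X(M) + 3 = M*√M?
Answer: -18632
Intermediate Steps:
X(M) = -½ + M^(3/2)/6 (X(M) = -½ + (M*√M)/6 = -½ + M^(3/2)/6)
Q(b, H) = 7 (Q(b, H) = 5 + 2 = 7)
E(y) = 4/3 (E(y) = (-1 - 3)*(-½ + 1^(3/2)/6) = -4*(-½ + (⅙)*1) = -4*(-½ + ⅙) = -4*(-⅓) = 4/3)
O = -13974 (O = 21 + 3*(-4665) = 21 - 13995 = -13974)
E(Q(-1, s(3, 2)))*O = (4/3)*(-13974) = -18632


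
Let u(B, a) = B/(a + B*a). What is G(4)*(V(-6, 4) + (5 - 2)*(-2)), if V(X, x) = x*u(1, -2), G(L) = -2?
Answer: 14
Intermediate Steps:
V(X, x) = -x/4 (V(X, x) = x*(1/(-2*(1 + 1))) = x*(1*(-½)/2) = x*(1*(-½)*(½)) = x*(-¼) = -x/4)
G(4)*(V(-6, 4) + (5 - 2)*(-2)) = -2*(-¼*4 + (5 - 2)*(-2)) = -2*(-1 + 3*(-2)) = -2*(-1 - 6) = -2*(-7) = 14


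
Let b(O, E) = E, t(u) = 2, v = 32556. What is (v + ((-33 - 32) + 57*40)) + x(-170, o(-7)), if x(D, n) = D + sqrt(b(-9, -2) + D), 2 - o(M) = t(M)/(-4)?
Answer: 34601 + 2*I*sqrt(43) ≈ 34601.0 + 13.115*I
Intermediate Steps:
o(M) = 5/2 (o(M) = 2 - 2/(-4) = 2 - 2*(-1)/4 = 2 - 1*(-1/2) = 2 + 1/2 = 5/2)
x(D, n) = D + sqrt(-2 + D)
(v + ((-33 - 32) + 57*40)) + x(-170, o(-7)) = (32556 + ((-33 - 32) + 57*40)) + (-170 + sqrt(-2 - 170)) = (32556 + (-65 + 2280)) + (-170 + sqrt(-172)) = (32556 + 2215) + (-170 + 2*I*sqrt(43)) = 34771 + (-170 + 2*I*sqrt(43)) = 34601 + 2*I*sqrt(43)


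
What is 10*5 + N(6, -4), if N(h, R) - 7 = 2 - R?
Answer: 63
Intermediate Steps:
N(h, R) = 9 - R (N(h, R) = 7 + (2 - R) = 9 - R)
10*5 + N(6, -4) = 10*5 + (9 - 1*(-4)) = 50 + (9 + 4) = 50 + 13 = 63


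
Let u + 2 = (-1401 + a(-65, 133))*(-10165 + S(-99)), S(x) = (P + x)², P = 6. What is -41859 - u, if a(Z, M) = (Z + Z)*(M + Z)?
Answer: -15567213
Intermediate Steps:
a(Z, M) = 2*Z*(M + Z) (a(Z, M) = (2*Z)*(M + Z) = 2*Z*(M + Z))
S(x) = (6 + x)²
u = 15525354 (u = -2 + (-1401 + 2*(-65)*(133 - 65))*(-10165 + (6 - 99)²) = -2 + (-1401 + 2*(-65)*68)*(-10165 + (-93)²) = -2 + (-1401 - 8840)*(-10165 + 8649) = -2 - 10241*(-1516) = -2 + 15525356 = 15525354)
-41859 - u = -41859 - 1*15525354 = -41859 - 15525354 = -15567213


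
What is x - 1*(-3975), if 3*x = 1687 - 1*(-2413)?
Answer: 16025/3 ≈ 5341.7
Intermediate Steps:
x = 4100/3 (x = (1687 - 1*(-2413))/3 = (1687 + 2413)/3 = (⅓)*4100 = 4100/3 ≈ 1366.7)
x - 1*(-3975) = 4100/3 - 1*(-3975) = 4100/3 + 3975 = 16025/3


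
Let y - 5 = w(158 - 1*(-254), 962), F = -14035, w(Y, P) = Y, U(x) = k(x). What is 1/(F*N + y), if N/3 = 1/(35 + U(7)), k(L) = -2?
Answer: -11/9448 ≈ -0.0011643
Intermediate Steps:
U(x) = -2
N = 1/11 (N = 3/(35 - 2) = 3/33 = 3*(1/33) = 1/11 ≈ 0.090909)
y = 417 (y = 5 + (158 - 1*(-254)) = 5 + (158 + 254) = 5 + 412 = 417)
1/(F*N + y) = 1/(-14035*1/11 + 417) = 1/(-14035/11 + 417) = 1/(-9448/11) = -11/9448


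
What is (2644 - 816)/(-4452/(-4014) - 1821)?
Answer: -1222932/1217507 ≈ -1.0045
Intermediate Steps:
(2644 - 816)/(-4452/(-4014) - 1821) = 1828/(-4452*(-1/4014) - 1821) = 1828/(742/669 - 1821) = 1828/(-1217507/669) = 1828*(-669/1217507) = -1222932/1217507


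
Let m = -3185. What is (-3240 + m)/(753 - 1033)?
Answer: 1285/56 ≈ 22.946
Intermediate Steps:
(-3240 + m)/(753 - 1033) = (-3240 - 3185)/(753 - 1033) = -6425/(-280) = -6425*(-1/280) = 1285/56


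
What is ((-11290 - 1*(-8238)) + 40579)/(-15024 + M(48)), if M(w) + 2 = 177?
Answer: -37527/14849 ≈ -2.5272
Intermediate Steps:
M(w) = 175 (M(w) = -2 + 177 = 175)
((-11290 - 1*(-8238)) + 40579)/(-15024 + M(48)) = ((-11290 - 1*(-8238)) + 40579)/(-15024 + 175) = ((-11290 + 8238) + 40579)/(-14849) = (-3052 + 40579)*(-1/14849) = 37527*(-1/14849) = -37527/14849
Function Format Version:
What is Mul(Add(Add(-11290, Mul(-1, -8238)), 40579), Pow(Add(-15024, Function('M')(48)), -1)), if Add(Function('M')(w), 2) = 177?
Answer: Rational(-37527, 14849) ≈ -2.5272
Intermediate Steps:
Function('M')(w) = 175 (Function('M')(w) = Add(-2, 177) = 175)
Mul(Add(Add(-11290, Mul(-1, -8238)), 40579), Pow(Add(-15024, Function('M')(48)), -1)) = Mul(Add(Add(-11290, Mul(-1, -8238)), 40579), Pow(Add(-15024, 175), -1)) = Mul(Add(Add(-11290, 8238), 40579), Pow(-14849, -1)) = Mul(Add(-3052, 40579), Rational(-1, 14849)) = Mul(37527, Rational(-1, 14849)) = Rational(-37527, 14849)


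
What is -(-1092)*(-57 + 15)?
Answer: -45864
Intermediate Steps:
-(-1092)*(-57 + 15) = -(-1092)*(-42) = -26*1764 = -45864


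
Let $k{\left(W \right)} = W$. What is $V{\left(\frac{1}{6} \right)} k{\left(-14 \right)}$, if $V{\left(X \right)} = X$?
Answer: $- \frac{7}{3} \approx -2.3333$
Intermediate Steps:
$V{\left(\frac{1}{6} \right)} k{\left(-14 \right)} = \frac{1}{6} \left(-14\right) = - \frac{7}{3}$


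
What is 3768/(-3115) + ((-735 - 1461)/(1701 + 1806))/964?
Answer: -151732131/125369405 ≈ -1.2103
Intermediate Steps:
3768/(-3115) + ((-735 - 1461)/(1701 + 1806))/964 = 3768*(-1/3115) - 2196/3507*(1/964) = -3768/3115 - 2196*1/3507*(1/964) = -3768/3115 - 732/1169*1/964 = -3768/3115 - 183/281729 = -151732131/125369405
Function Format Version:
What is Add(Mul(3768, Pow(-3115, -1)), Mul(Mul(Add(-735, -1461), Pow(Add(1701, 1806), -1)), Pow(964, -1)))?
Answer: Rational(-151732131, 125369405) ≈ -1.2103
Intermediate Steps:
Add(Mul(3768, Pow(-3115, -1)), Mul(Mul(Add(-735, -1461), Pow(Add(1701, 1806), -1)), Pow(964, -1))) = Add(Mul(3768, Rational(-1, 3115)), Mul(Mul(-2196, Pow(3507, -1)), Rational(1, 964))) = Add(Rational(-3768, 3115), Mul(Mul(-2196, Rational(1, 3507)), Rational(1, 964))) = Add(Rational(-3768, 3115), Mul(Rational(-732, 1169), Rational(1, 964))) = Add(Rational(-3768, 3115), Rational(-183, 281729)) = Rational(-151732131, 125369405)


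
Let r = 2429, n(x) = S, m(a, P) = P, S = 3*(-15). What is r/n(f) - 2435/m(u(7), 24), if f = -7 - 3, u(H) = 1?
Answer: -55957/360 ≈ -155.44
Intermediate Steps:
S = -45
f = -10
n(x) = -45
r/n(f) - 2435/m(u(7), 24) = 2429/(-45) - 2435/24 = 2429*(-1/45) - 2435*1/24 = -2429/45 - 2435/24 = -55957/360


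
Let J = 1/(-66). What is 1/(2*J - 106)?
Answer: -33/3499 ≈ -0.0094313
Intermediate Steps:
J = -1/66 ≈ -0.015152
1/(2*J - 106) = 1/(2*(-1/66) - 106) = 1/(-1/33 - 106) = 1/(-3499/33) = -33/3499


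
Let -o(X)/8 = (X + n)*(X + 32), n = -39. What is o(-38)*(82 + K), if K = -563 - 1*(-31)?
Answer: 1663200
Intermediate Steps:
K = -532 (K = -563 + 31 = -532)
o(X) = -8*(-39 + X)*(32 + X) (o(X) = -8*(X - 39)*(X + 32) = -8*(-39 + X)*(32 + X))
o(-38)*(82 + K) = (9984 - 8*(-38)**2 + 56*(-38))*(82 - 532) = (9984 - 8*1444 - 2128)*(-450) = (9984 - 11552 - 2128)*(-450) = -3696*(-450) = 1663200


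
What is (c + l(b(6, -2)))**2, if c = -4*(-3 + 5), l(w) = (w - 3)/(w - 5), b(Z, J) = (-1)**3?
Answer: 484/9 ≈ 53.778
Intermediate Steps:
b(Z, J) = -1
l(w) = (-3 + w)/(-5 + w)
c = -8 (c = -4*2 = -8)
(c + l(b(6, -2)))**2 = (-8 + (-3 - 1)/(-5 - 1))**2 = (-8 - 4/(-6))**2 = (-8 - 1/6*(-4))**2 = (-8 + 2/3)**2 = (-22/3)**2 = 484/9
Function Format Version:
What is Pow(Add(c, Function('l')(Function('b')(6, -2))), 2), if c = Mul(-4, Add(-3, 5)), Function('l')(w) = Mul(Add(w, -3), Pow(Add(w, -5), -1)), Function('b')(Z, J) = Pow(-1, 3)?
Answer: Rational(484, 9) ≈ 53.778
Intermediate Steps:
Function('b')(Z, J) = -1
Function('l')(w) = Mul(Pow(Add(-5, w), -1), Add(-3, w)) (Function('l')(w) = Mul(Add(-3, w), Pow(Add(-5, w), -1)) = Mul(Pow(Add(-5, w), -1), Add(-3, w)))
c = -8 (c = Mul(-4, 2) = -8)
Pow(Add(c, Function('l')(Function('b')(6, -2))), 2) = Pow(Add(-8, Mul(Pow(Add(-5, -1), -1), Add(-3, -1))), 2) = Pow(Add(-8, Mul(Pow(-6, -1), -4)), 2) = Pow(Add(-8, Mul(Rational(-1, 6), -4)), 2) = Pow(Add(-8, Rational(2, 3)), 2) = Pow(Rational(-22, 3), 2) = Rational(484, 9)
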